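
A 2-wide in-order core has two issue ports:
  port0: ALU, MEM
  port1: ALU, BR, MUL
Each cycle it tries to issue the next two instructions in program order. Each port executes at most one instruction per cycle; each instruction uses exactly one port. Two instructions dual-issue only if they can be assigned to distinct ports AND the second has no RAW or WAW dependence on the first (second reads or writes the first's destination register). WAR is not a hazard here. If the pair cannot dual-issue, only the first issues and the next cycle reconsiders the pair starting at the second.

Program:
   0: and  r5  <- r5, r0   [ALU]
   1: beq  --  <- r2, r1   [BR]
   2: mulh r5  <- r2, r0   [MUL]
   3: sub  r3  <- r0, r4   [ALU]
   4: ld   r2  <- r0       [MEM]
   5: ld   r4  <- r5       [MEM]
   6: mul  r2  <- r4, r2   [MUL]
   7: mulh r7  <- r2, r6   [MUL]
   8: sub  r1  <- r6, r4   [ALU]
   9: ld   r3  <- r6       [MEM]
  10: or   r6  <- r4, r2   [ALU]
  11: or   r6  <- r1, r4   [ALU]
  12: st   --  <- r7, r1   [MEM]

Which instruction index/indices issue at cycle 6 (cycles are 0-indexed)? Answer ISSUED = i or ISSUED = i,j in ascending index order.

ISSUED = 9,10

0. and+beq @i0&i1  | dual
1. mulh+sub @i2&i3  | dual
2. ld @i4  | no-port MEM/MEM
3. ld @i5  | RAW r4
4. mul @i6  | no-port MUL/MUL
5. mulh+sub @i7&i8  | dual
6. ld+or @i9&i10  | dual
7. or+st @i11&i12  | dual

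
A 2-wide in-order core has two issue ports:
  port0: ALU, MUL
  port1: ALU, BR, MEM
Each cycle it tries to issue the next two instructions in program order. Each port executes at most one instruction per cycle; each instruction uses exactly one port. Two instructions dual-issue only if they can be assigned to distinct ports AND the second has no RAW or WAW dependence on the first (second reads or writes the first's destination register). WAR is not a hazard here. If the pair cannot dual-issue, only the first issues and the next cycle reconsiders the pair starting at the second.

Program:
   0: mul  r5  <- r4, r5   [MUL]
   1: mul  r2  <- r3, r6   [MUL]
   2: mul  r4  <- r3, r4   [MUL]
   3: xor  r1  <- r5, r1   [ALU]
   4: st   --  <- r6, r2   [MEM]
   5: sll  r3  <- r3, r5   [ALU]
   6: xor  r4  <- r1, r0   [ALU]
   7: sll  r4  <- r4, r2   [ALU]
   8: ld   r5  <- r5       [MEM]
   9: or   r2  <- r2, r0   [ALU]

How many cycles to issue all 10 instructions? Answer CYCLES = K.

0. mul @i0  | no-port MUL/MUL
1. mul @i1  | no-port MUL/MUL
2. mul xor @i2,i3  | pair
3. st sll @i4,i5  | pair
4. xor @i6  | RAW+WAW r4
5. sll ld @i7,i8  | pair
6. or @i9  | tail

CYCLES = 7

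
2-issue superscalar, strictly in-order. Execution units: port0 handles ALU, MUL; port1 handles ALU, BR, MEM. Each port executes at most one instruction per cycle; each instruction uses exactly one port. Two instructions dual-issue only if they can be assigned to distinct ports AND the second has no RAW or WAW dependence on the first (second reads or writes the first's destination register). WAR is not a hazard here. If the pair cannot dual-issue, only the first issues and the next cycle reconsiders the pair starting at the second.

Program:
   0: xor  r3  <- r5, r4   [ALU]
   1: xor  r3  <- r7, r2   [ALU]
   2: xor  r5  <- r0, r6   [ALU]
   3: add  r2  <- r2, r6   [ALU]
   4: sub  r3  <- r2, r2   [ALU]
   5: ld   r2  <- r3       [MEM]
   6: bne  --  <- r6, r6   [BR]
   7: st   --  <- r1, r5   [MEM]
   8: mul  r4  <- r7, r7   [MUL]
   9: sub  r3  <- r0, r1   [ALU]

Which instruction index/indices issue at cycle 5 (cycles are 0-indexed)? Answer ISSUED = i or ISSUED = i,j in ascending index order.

c0: i0 xor.ALU  WAW r3
c1: i1,i2 xor.ALU;xor.ALU  2-wide
c2: i3 add.ALU  RAW r2
c3: i4 sub.ALU  RAW r3
c4: i5 ld.MEM  no-port MEM/BR
c5: i6 bne.BR  no-port BR/MEM
c6: i7,i8 st.MEM;mul.MUL  2-wide
c7: i9 sub.ALU  tail

ISSUED = 6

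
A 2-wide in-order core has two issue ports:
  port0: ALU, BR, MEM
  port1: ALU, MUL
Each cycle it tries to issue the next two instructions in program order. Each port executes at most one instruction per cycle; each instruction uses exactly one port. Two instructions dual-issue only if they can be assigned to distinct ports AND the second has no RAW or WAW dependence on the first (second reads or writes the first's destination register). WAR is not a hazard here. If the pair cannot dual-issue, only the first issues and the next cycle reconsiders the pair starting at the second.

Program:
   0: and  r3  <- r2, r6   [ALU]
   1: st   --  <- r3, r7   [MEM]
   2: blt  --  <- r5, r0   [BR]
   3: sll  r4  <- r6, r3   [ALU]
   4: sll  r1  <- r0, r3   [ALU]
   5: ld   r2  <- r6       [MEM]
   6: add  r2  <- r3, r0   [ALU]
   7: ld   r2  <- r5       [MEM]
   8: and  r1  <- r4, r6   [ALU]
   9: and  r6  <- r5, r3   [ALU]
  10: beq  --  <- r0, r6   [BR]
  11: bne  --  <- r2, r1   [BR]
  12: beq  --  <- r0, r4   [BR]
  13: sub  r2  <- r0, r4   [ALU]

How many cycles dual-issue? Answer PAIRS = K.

[0] i0  and.ALU  -- RAW r3
[1] i1  st.MEM  -- no-port MEM/BR
[2] i2&i3  blt.BR/sll.ALU  -- dual
[3] i4&i5  sll.ALU/ld.MEM  -- dual
[4] i6  add.ALU  -- WAW r2
[5] i7&i8  ld.MEM/and.ALU  -- dual
[6] i9  and.ALU  -- RAW r6
[7] i10  beq.BR  -- no-port BR/BR
[8] i11  bne.BR  -- no-port BR/BR
[9] i12&i13  beq.BR/sub.ALU  -- dual

PAIRS = 4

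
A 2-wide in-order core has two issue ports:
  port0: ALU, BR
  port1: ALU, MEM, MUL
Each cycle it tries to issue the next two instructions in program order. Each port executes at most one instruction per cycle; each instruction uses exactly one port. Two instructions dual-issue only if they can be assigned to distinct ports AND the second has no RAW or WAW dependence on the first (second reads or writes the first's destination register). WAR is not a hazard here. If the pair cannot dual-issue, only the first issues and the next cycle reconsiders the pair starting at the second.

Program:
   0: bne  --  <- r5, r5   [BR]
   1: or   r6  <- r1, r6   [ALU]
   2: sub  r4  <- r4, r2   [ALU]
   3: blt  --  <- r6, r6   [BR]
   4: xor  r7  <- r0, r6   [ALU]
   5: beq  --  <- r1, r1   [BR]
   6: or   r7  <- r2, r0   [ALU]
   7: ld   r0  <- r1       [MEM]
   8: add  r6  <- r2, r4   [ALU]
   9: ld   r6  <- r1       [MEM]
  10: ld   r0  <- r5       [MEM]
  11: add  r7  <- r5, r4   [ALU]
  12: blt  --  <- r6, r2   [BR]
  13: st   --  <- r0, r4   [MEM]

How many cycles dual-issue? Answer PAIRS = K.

PAIRS = 6

  cy0 -> i0+i1 (bne.BR+or.ALU) 2-wide
  cy1 -> i2+i3 (sub.ALU+blt.BR) 2-wide
  cy2 -> i4+i5 (xor.ALU+beq.BR) 2-wide
  cy3 -> i6+i7 (or.ALU+ld.MEM) 2-wide
  cy4 -> i8 (add.ALU) WAW r6
  cy5 -> i9 (ld.MEM) no-port MEM/MEM
  cy6 -> i10+i11 (ld.MEM+add.ALU) 2-wide
  cy7 -> i12+i13 (blt.BR+st.MEM) 2-wide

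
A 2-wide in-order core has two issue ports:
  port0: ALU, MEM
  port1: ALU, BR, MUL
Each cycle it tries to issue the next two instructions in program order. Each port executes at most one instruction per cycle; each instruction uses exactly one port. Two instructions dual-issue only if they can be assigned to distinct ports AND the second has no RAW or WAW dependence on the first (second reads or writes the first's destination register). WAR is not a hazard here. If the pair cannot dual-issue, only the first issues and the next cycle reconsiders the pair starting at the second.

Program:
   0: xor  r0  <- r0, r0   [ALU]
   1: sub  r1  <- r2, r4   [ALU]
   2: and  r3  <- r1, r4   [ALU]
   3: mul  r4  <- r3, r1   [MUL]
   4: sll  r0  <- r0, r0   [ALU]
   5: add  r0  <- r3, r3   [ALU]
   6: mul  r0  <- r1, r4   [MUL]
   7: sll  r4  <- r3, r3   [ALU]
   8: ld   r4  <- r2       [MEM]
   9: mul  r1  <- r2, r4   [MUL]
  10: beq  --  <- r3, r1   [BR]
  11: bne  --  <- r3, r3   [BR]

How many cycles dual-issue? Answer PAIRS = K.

#0 head=0: xor.ALU+sub.ALU i0/i1 dual
#1 head=2: and.ALU i2 RAW r3
#2 head=3: mul.MUL+sll.ALU i3/i4 dual
#3 head=5: add.ALU i5 WAW r0
#4 head=6: mul.MUL+sll.ALU i6/i7 dual
#5 head=8: ld.MEM i8 RAW r4
#6 head=9: mul.MUL i9 no-port MUL/BR
#7 head=10: beq.BR i10 no-port BR/BR
#8 head=11: bne.BR i11 tail

PAIRS = 3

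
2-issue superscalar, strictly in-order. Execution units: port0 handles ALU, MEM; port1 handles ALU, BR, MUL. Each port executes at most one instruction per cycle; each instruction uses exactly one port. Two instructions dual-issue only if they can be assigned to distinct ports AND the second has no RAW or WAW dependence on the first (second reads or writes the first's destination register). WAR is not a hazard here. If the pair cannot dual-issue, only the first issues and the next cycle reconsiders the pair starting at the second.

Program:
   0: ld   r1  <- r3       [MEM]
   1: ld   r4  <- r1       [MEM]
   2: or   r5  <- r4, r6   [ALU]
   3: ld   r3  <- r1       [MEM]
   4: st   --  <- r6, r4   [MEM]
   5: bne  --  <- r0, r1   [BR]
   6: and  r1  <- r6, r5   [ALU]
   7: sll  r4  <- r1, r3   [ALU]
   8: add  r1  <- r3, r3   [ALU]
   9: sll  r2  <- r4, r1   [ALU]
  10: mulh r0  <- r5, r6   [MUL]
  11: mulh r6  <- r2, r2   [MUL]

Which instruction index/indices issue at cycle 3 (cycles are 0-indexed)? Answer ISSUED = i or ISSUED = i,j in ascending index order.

[0] i0  ld  -- no-port MEM/MEM
[1] i1  ld  -- RAW r4
[2] i2+i3  or;ld  -- dual
[3] i4+i5  st;bne  -- dual
[4] i6  and  -- RAW r1
[5] i7+i8  sll;add  -- dual
[6] i9+i10  sll;mulh  -- dual
[7] i11  mulh  -- tail

ISSUED = 4,5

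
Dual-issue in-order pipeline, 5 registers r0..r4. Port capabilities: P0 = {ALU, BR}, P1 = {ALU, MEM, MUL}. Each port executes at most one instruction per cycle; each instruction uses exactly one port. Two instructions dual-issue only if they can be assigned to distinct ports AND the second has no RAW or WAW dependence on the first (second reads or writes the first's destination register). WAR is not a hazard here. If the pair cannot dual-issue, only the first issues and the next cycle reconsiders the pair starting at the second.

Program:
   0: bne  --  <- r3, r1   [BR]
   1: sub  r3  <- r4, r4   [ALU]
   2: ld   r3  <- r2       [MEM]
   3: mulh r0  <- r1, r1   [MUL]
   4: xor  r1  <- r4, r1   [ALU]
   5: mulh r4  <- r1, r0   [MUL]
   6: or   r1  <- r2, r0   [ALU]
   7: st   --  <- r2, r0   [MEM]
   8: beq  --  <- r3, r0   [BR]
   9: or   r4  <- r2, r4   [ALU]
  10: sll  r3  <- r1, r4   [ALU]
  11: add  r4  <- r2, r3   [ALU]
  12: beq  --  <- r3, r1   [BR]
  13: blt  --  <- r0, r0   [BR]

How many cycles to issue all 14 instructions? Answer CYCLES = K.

0. bne.BR/sub.ALU @i0&i1  | pair
1. ld.MEM @i2  | no-port MEM/MUL
2. mulh.MUL/xor.ALU @i3&i4  | pair
3. mulh.MUL/or.ALU @i5&i6  | pair
4. st.MEM/beq.BR @i7&i8  | pair
5. or.ALU @i9  | RAW r4
6. sll.ALU @i10  | RAW r3
7. add.ALU/beq.BR @i11&i12  | pair
8. blt.BR @i13  | tail

CYCLES = 9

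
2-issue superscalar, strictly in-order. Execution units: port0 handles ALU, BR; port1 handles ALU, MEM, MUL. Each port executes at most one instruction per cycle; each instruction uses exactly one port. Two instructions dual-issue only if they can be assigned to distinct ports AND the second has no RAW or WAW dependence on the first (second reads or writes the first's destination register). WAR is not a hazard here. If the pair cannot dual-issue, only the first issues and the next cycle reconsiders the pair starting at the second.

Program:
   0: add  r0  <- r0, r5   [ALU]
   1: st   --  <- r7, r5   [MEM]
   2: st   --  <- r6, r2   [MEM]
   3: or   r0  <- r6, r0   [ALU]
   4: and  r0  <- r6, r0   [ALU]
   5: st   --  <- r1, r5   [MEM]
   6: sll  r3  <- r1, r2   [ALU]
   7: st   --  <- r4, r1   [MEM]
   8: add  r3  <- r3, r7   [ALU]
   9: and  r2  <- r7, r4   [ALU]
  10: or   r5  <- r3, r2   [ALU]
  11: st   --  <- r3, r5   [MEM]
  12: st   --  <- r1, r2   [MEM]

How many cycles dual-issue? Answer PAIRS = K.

PAIRS = 5

[0] i0/i1  add st  -- pair
[1] i2/i3  st or  -- pair
[2] i4/i5  and st  -- pair
[3] i6/i7  sll st  -- pair
[4] i8/i9  add and  -- pair
[5] i10  or  -- RAW r5
[6] i11  st  -- no-port MEM/MEM
[7] i12  st  -- tail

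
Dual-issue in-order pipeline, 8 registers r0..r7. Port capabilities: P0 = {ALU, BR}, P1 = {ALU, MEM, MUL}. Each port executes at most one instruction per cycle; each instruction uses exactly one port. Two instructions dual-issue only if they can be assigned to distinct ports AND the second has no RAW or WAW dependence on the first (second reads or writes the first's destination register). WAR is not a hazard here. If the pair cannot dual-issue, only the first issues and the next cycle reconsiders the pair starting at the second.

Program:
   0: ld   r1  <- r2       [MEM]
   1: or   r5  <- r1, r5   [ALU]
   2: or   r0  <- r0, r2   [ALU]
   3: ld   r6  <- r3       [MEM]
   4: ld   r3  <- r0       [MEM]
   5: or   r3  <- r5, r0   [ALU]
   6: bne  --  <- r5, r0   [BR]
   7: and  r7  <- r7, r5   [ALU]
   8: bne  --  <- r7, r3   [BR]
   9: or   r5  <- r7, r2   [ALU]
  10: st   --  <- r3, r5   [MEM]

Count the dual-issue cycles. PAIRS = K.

[0] i0  ld  -- RAW r1
[1] i1/i2  or/or  -- pair
[2] i3  ld  -- no-port MEM/MEM
[3] i4  ld  -- WAW r3
[4] i5/i6  or/bne  -- pair
[5] i7  and  -- RAW r7
[6] i8/i9  bne/or  -- pair
[7] i10  st  -- tail

PAIRS = 3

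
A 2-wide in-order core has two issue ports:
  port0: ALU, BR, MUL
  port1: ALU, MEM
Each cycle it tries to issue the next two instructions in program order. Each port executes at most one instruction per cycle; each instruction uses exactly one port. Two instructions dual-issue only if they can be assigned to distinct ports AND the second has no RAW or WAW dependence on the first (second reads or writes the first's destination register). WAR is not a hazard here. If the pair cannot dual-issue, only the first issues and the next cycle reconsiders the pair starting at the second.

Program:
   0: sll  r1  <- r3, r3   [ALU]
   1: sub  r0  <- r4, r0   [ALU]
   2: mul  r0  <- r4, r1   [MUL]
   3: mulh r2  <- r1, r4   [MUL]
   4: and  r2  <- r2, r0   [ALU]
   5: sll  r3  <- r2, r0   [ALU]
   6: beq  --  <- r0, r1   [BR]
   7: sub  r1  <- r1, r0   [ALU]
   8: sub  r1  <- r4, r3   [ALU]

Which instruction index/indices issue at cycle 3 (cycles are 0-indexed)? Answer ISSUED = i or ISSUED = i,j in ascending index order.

ISSUED = 4

  cy0 -> i0+i1 (sll;sub) dual
  cy1 -> i2 (mul) no-port MUL/MUL
  cy2 -> i3 (mulh) RAW+WAW r2
  cy3 -> i4 (and) RAW r2
  cy4 -> i5+i6 (sll;beq) dual
  cy5 -> i7 (sub) WAW r1
  cy6 -> i8 (sub) tail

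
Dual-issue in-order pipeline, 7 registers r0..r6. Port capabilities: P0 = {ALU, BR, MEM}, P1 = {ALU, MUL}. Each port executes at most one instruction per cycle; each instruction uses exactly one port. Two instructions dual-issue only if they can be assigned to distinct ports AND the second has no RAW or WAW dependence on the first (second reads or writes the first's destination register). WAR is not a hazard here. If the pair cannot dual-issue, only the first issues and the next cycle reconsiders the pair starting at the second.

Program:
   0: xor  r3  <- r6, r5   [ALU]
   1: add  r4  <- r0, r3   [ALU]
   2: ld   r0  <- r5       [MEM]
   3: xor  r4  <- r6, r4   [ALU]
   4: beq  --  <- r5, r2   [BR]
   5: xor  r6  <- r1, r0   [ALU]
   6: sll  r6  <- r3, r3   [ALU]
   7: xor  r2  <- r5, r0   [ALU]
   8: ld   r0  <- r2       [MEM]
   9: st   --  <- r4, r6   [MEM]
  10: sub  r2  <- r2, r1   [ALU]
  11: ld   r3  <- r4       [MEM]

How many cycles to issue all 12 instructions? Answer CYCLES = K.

#0 head=0: xor i0 RAW r3
#1 head=1: add ld i1+i2 2-wide
#2 head=3: xor beq i3+i4 2-wide
#3 head=5: xor i5 WAW r6
#4 head=6: sll xor i6+i7 2-wide
#5 head=8: ld i8 no-port MEM/MEM
#6 head=9: st sub i9+i10 2-wide
#7 head=11: ld i11 tail

CYCLES = 8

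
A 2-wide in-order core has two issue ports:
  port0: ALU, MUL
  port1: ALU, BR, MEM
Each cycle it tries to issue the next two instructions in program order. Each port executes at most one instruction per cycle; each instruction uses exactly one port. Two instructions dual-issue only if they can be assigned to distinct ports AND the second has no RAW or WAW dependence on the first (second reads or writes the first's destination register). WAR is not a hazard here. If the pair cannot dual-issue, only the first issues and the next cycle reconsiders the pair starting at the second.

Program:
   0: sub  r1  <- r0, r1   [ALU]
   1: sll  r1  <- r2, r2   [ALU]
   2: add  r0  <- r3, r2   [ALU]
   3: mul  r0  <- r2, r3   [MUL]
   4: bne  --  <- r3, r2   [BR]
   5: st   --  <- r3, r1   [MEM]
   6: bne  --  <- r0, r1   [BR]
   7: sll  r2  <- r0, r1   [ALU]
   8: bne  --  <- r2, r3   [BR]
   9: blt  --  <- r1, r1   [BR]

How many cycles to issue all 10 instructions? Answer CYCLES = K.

t=0 i0:sub.ALU ; WAW r1
t=1 i1/i2:sll.ALU add.ALU ; 2-wide
t=2 i3/i4:mul.MUL bne.BR ; 2-wide
t=3 i5:st.MEM ; no-port MEM/BR
t=4 i6/i7:bne.BR sll.ALU ; 2-wide
t=5 i8:bne.BR ; no-port BR/BR
t=6 i9:blt.BR ; tail

CYCLES = 7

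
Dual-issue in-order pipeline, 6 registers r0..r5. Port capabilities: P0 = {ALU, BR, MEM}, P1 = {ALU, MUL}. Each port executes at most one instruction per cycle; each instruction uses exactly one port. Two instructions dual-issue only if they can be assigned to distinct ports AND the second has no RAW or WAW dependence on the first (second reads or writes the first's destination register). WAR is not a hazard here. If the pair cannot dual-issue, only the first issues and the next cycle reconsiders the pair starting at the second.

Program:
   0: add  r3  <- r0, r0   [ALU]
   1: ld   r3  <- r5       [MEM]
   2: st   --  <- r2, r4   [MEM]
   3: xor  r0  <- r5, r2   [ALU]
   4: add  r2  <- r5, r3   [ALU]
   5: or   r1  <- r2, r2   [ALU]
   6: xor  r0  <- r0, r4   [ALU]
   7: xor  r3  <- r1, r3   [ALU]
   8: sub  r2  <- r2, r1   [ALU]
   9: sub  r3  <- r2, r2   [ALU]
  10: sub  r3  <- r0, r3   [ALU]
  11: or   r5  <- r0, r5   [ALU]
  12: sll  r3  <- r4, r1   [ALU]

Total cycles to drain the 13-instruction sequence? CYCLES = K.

t=0 i0:add ; WAW r3
t=1 i1:ld ; no-port MEM/MEM
t=2 i2+i3:st;xor ; dual
t=3 i4:add ; RAW r2
t=4 i5+i6:or;xor ; dual
t=5 i7+i8:xor;sub ; dual
t=6 i9:sub ; RAW+WAW r3
t=7 i10+i11:sub;or ; dual
t=8 i12:sll ; tail

CYCLES = 9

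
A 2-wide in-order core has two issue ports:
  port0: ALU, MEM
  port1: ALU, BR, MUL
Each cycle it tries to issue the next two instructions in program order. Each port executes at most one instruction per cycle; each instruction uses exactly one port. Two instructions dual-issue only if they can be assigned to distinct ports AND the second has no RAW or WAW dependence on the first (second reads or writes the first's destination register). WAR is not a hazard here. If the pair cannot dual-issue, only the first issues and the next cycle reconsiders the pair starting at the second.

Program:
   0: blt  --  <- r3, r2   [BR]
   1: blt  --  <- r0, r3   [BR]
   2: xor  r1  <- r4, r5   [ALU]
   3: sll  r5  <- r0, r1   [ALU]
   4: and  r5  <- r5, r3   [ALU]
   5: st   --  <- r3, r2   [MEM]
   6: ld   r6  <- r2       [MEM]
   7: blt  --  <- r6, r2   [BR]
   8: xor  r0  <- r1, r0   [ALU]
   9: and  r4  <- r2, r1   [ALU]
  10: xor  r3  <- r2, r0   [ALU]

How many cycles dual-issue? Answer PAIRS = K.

PAIRS = 4

t=0 i0:blt ; no-port BR/BR
t=1 i1+i2:blt+xor ; dual
t=2 i3:sll ; RAW+WAW r5
t=3 i4+i5:and+st ; dual
t=4 i6:ld ; RAW r6
t=5 i7+i8:blt+xor ; dual
t=6 i9+i10:and+xor ; dual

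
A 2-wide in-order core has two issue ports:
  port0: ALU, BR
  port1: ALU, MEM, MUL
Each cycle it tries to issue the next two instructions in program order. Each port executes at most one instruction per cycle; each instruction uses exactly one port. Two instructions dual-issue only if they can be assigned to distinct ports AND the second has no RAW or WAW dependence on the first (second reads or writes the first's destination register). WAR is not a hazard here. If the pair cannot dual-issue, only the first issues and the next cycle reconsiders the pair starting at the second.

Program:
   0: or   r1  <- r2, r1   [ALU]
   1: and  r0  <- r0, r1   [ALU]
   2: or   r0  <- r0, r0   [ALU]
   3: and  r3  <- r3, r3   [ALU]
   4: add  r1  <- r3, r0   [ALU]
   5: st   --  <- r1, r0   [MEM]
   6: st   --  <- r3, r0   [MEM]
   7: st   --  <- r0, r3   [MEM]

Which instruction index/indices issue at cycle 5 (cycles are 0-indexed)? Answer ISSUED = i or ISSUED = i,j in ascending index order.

ISSUED = 6

  cy0 -> i0 (or.ALU) RAW r1
  cy1 -> i1 (and.ALU) RAW+WAW r0
  cy2 -> i2+i3 (or.ALU;and.ALU) pair
  cy3 -> i4 (add.ALU) RAW r1
  cy4 -> i5 (st.MEM) no-port MEM/MEM
  cy5 -> i6 (st.MEM) no-port MEM/MEM
  cy6 -> i7 (st.MEM) tail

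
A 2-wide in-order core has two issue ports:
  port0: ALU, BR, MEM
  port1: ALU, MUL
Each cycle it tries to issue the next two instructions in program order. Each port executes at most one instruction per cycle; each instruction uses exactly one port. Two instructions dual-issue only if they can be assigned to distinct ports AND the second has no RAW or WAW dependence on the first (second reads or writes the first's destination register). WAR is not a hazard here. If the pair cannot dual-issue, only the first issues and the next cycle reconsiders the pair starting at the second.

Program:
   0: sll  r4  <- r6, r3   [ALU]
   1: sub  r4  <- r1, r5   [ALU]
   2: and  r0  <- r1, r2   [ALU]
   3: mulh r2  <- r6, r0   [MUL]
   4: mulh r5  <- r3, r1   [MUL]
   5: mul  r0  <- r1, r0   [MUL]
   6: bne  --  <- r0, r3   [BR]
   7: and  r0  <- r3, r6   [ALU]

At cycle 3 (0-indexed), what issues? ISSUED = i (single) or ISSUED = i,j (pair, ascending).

ISSUED = 4

t=0 i0:sll ; WAW r4
t=1 i1,i2:sub and ; dual
t=2 i3:mulh ; no-port MUL/MUL
t=3 i4:mulh ; no-port MUL/MUL
t=4 i5:mul ; RAW r0
t=5 i6,i7:bne and ; dual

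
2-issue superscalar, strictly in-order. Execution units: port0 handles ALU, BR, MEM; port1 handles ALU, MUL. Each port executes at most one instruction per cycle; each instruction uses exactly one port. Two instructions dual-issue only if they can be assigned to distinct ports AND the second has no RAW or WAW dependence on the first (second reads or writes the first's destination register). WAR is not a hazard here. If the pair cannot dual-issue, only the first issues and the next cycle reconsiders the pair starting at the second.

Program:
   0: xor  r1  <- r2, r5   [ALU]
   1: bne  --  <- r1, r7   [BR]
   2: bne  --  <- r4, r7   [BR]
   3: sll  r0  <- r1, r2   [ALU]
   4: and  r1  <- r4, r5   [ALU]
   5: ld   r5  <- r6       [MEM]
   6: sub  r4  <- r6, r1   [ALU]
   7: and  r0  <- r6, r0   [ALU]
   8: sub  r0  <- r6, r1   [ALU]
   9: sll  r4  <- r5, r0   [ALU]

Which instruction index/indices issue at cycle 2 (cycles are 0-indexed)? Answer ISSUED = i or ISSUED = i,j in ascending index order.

c0: i0 xor  RAW r1
c1: i1 bne  no-port BR/BR
c2: i2+i3 bne sll  2-wide
c3: i4+i5 and ld  2-wide
c4: i6+i7 sub and  2-wide
c5: i8 sub  RAW r0
c6: i9 sll  tail

ISSUED = 2,3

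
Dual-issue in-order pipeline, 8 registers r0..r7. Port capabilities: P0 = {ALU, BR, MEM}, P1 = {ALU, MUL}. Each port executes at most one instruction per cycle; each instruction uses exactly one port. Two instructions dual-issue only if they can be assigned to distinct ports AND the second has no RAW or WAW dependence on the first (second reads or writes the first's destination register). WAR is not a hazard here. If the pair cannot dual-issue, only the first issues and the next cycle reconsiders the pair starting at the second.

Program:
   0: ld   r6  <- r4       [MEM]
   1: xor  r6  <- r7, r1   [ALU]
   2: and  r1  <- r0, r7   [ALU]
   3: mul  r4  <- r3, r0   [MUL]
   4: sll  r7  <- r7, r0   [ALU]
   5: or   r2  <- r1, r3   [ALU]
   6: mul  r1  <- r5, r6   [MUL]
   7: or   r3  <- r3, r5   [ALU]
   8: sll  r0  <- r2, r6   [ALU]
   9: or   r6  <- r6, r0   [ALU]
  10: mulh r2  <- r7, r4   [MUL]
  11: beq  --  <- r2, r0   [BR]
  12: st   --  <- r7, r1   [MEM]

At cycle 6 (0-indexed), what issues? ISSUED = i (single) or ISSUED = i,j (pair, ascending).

  cy0 -> i0 (ld.MEM) WAW r6
  cy1 -> i1+i2 (xor.ALU/and.ALU) 2-wide
  cy2 -> i3+i4 (mul.MUL/sll.ALU) 2-wide
  cy3 -> i5+i6 (or.ALU/mul.MUL) 2-wide
  cy4 -> i7+i8 (or.ALU/sll.ALU) 2-wide
  cy5 -> i9+i10 (or.ALU/mulh.MUL) 2-wide
  cy6 -> i11 (beq.BR) no-port BR/MEM
  cy7 -> i12 (st.MEM) tail

ISSUED = 11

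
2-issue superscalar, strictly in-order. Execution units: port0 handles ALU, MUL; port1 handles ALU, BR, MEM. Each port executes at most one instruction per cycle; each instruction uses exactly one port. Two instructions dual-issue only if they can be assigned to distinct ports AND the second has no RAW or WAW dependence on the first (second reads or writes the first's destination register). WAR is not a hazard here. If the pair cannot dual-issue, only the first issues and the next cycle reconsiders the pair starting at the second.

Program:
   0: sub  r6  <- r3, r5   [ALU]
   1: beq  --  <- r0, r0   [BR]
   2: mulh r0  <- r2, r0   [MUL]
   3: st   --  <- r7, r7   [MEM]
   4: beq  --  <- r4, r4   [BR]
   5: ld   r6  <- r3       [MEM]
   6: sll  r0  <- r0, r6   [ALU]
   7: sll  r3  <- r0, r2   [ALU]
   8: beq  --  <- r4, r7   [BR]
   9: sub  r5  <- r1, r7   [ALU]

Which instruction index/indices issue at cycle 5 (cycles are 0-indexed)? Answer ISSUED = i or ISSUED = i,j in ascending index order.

ISSUED = 7,8

  cy0 -> i0&i1 (sub/beq) pair
  cy1 -> i2&i3 (mulh/st) pair
  cy2 -> i4 (beq) no-port BR/MEM
  cy3 -> i5 (ld) RAW r6
  cy4 -> i6 (sll) RAW r0
  cy5 -> i7&i8 (sll/beq) pair
  cy6 -> i9 (sub) tail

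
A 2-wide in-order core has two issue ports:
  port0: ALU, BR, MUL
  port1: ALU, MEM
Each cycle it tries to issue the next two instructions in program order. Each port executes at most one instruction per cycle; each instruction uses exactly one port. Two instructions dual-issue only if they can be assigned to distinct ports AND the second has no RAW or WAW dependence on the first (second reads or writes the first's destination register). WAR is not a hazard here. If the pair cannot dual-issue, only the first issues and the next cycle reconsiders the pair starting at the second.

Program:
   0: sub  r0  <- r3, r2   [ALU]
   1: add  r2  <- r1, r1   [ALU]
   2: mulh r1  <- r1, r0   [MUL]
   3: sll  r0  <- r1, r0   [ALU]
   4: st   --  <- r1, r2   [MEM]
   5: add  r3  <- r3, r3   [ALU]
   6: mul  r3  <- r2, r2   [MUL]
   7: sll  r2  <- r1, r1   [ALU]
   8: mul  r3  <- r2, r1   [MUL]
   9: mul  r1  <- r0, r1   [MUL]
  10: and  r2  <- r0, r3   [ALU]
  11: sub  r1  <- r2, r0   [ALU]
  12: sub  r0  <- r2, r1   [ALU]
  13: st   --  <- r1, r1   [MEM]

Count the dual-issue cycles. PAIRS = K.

PAIRS = 5

[0] i0/i1  sub.ALU/add.ALU  -- pair
[1] i2  mulh.MUL  -- RAW r1
[2] i3/i4  sll.ALU/st.MEM  -- pair
[3] i5  add.ALU  -- WAW r3
[4] i6/i7  mul.MUL/sll.ALU  -- pair
[5] i8  mul.MUL  -- no-port MUL/MUL
[6] i9/i10  mul.MUL/and.ALU  -- pair
[7] i11  sub.ALU  -- RAW r1
[8] i12/i13  sub.ALU/st.MEM  -- pair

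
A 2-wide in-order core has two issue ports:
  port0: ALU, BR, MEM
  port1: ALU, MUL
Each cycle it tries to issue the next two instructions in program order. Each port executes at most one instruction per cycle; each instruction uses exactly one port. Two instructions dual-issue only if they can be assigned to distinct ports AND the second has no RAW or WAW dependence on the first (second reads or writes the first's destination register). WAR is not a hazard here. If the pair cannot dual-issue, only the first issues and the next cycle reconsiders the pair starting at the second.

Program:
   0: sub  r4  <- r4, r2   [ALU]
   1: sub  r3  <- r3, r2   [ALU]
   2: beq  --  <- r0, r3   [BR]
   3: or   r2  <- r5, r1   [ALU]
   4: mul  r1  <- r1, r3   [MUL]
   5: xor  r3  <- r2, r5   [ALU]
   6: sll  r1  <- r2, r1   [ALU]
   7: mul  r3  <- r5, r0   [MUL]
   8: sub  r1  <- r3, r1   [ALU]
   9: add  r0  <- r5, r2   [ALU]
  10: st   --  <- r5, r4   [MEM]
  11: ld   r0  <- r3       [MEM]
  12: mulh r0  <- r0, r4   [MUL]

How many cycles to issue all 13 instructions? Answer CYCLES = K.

CYCLES = 8

0. sub.ALU sub.ALU @i0,i1  | 2-wide
1. beq.BR or.ALU @i2,i3  | 2-wide
2. mul.MUL xor.ALU @i4,i5  | 2-wide
3. sll.ALU mul.MUL @i6,i7  | 2-wide
4. sub.ALU add.ALU @i8,i9  | 2-wide
5. st.MEM @i10  | no-port MEM/MEM
6. ld.MEM @i11  | RAW+WAW r0
7. mulh.MUL @i12  | tail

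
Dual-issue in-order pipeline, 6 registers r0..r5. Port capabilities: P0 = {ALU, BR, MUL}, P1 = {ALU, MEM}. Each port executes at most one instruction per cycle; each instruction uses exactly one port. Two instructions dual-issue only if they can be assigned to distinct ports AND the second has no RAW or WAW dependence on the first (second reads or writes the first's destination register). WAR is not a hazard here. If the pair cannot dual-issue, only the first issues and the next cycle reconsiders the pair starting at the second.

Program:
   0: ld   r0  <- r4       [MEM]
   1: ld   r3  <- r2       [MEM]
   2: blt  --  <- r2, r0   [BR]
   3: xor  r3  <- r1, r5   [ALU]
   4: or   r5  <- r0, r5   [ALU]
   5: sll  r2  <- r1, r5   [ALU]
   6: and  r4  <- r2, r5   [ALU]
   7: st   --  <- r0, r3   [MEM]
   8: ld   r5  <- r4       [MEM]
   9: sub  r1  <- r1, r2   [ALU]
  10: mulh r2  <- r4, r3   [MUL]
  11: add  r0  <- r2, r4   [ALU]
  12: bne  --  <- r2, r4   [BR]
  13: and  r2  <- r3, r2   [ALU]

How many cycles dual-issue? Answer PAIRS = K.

  cy0 -> i0 (ld.MEM) no-port MEM/MEM
  cy1 -> i1&i2 (ld.MEM;blt.BR) dual
  cy2 -> i3&i4 (xor.ALU;or.ALU) dual
  cy3 -> i5 (sll.ALU) RAW r2
  cy4 -> i6&i7 (and.ALU;st.MEM) dual
  cy5 -> i8&i9 (ld.MEM;sub.ALU) dual
  cy6 -> i10 (mulh.MUL) RAW r2
  cy7 -> i11&i12 (add.ALU;bne.BR) dual
  cy8 -> i13 (and.ALU) tail

PAIRS = 5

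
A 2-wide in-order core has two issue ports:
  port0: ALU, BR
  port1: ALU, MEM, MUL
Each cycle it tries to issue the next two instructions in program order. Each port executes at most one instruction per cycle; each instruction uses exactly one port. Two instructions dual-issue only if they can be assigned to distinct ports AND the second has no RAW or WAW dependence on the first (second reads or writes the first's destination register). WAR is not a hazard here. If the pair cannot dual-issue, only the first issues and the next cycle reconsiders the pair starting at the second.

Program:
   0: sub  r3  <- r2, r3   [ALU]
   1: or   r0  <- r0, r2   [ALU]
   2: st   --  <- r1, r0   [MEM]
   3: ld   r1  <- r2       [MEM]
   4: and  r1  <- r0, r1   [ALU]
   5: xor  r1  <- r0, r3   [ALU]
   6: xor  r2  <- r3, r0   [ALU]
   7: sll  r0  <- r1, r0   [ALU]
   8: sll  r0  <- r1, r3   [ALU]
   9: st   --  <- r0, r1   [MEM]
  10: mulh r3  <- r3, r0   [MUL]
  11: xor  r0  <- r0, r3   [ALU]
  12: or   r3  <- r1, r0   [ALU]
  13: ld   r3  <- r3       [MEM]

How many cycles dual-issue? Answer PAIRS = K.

0. sub;or @i0,i1  | dual
1. st @i2  | no-port MEM/MEM
2. ld @i3  | RAW+WAW r1
3. and @i4  | WAW r1
4. xor;xor @i5,i6  | dual
5. sll @i7  | WAW r0
6. sll @i8  | RAW r0
7. st @i9  | no-port MEM/MUL
8. mulh @i10  | RAW r3
9. xor @i11  | RAW r0
10. or @i12  | RAW+WAW r3
11. ld @i13  | tail

PAIRS = 2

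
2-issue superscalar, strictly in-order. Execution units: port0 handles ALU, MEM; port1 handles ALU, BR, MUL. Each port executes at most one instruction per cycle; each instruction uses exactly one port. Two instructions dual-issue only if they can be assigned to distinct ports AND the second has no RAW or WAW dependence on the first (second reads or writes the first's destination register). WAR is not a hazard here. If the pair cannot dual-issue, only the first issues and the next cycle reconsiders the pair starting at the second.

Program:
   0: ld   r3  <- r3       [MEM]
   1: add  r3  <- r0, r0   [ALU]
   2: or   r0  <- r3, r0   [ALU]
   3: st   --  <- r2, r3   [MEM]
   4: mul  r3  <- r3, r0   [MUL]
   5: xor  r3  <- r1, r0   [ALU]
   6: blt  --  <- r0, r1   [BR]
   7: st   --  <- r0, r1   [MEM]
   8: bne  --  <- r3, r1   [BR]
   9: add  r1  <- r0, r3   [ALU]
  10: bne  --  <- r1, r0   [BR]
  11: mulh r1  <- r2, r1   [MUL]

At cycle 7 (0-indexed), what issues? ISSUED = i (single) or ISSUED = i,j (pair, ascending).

ISSUED = 10

  cy0 -> i0 (ld) WAW r3
  cy1 -> i1 (add) RAW r3
  cy2 -> i2/i3 (or st) pair
  cy3 -> i4 (mul) WAW r3
  cy4 -> i5/i6 (xor blt) pair
  cy5 -> i7/i8 (st bne) pair
  cy6 -> i9 (add) RAW r1
  cy7 -> i10 (bne) no-port BR/MUL
  cy8 -> i11 (mulh) tail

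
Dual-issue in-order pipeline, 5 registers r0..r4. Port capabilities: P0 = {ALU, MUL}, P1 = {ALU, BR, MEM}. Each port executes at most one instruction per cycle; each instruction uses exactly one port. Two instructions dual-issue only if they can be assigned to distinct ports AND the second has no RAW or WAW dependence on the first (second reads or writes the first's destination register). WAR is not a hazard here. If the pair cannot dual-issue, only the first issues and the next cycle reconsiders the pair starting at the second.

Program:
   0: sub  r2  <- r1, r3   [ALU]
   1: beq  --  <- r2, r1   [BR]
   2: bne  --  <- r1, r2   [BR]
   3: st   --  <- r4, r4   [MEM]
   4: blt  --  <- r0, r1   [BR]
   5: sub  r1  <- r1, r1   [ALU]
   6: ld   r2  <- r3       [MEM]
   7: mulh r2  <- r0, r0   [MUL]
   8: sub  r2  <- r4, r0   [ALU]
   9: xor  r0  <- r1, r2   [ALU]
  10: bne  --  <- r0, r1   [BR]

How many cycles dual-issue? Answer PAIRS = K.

PAIRS = 1

#0 head=0: sub i0 RAW r2
#1 head=1: beq i1 no-port BR/BR
#2 head=2: bne i2 no-port BR/MEM
#3 head=3: st i3 no-port MEM/BR
#4 head=4: blt sub i4&i5 2-wide
#5 head=6: ld i6 WAW r2
#6 head=7: mulh i7 WAW r2
#7 head=8: sub i8 RAW r2
#8 head=9: xor i9 RAW r0
#9 head=10: bne i10 tail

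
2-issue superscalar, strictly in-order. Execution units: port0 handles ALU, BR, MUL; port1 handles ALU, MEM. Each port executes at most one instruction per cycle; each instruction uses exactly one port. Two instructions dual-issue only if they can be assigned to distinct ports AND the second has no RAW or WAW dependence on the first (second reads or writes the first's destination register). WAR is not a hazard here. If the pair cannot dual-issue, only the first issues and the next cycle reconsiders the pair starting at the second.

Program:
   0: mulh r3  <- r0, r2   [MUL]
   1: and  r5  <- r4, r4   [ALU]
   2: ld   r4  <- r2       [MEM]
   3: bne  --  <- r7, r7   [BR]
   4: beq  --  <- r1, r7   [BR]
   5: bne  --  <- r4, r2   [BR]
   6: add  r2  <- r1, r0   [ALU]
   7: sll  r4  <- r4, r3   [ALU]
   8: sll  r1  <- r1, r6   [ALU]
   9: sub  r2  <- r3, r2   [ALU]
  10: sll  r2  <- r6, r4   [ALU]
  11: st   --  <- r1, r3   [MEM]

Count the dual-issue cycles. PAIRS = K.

#0 head=0: mulh/and i0,i1 pair
#1 head=2: ld/bne i2,i3 pair
#2 head=4: beq i4 no-port BR/BR
#3 head=5: bne/add i5,i6 pair
#4 head=7: sll/sll i7,i8 pair
#5 head=9: sub i9 WAW r2
#6 head=10: sll/st i10,i11 pair

PAIRS = 5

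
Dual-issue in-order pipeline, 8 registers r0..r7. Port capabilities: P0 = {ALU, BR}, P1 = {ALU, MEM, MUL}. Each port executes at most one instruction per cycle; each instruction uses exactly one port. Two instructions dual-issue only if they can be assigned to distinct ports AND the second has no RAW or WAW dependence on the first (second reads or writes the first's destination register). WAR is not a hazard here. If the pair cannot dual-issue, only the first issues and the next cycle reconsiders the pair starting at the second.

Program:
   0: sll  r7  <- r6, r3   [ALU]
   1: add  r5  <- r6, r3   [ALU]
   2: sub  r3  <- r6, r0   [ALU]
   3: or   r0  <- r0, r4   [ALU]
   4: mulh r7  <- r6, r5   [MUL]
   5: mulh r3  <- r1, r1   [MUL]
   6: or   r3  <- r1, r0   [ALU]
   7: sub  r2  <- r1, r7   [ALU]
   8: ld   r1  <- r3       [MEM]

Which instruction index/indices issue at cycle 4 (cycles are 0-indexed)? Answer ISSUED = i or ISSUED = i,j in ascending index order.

  cy0 -> i0+i1 (sll.ALU/add.ALU) 2-wide
  cy1 -> i2+i3 (sub.ALU/or.ALU) 2-wide
  cy2 -> i4 (mulh.MUL) no-port MUL/MUL
  cy3 -> i5 (mulh.MUL) WAW r3
  cy4 -> i6+i7 (or.ALU/sub.ALU) 2-wide
  cy5 -> i8 (ld.MEM) tail

ISSUED = 6,7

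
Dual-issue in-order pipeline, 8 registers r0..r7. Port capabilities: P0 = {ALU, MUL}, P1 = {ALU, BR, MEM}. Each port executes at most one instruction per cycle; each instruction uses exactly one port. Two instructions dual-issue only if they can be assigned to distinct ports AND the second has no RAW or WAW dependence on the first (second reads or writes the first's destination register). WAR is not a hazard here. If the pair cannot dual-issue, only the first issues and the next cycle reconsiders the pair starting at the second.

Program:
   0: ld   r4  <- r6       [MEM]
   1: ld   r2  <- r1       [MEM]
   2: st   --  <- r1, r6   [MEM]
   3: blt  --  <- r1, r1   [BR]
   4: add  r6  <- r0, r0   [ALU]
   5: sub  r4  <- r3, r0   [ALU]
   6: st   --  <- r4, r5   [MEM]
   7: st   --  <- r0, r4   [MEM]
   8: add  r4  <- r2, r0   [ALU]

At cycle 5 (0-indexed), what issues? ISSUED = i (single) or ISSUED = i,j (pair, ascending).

[0] i0  ld  -- no-port MEM/MEM
[1] i1  ld  -- no-port MEM/MEM
[2] i2  st  -- no-port MEM/BR
[3] i3+i4  blt;add  -- 2-wide
[4] i5  sub  -- RAW r4
[5] i6  st  -- no-port MEM/MEM
[6] i7+i8  st;add  -- 2-wide

ISSUED = 6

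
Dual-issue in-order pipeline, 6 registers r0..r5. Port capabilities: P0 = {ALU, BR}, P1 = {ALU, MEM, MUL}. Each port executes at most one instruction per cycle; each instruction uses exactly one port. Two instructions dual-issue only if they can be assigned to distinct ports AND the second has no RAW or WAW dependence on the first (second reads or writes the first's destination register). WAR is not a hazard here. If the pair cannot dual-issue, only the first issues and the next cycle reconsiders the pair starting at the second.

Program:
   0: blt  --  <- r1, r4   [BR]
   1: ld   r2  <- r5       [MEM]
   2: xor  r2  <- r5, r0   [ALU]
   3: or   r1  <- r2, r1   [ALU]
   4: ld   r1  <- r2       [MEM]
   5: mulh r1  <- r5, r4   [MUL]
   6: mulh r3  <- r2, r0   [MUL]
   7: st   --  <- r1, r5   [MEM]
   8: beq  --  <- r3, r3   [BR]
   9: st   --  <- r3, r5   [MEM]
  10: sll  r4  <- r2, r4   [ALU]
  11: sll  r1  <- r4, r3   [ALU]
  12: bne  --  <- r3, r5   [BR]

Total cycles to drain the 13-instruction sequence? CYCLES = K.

t=0 i0,i1:blt;ld ; dual
t=1 i2:xor ; RAW r2
t=2 i3:or ; WAW r1
t=3 i4:ld ; no-port MEM/MUL
t=4 i5:mulh ; no-port MUL/MUL
t=5 i6:mulh ; no-port MUL/MEM
t=6 i7,i8:st;beq ; dual
t=7 i9,i10:st;sll ; dual
t=8 i11,i12:sll;bne ; dual

CYCLES = 9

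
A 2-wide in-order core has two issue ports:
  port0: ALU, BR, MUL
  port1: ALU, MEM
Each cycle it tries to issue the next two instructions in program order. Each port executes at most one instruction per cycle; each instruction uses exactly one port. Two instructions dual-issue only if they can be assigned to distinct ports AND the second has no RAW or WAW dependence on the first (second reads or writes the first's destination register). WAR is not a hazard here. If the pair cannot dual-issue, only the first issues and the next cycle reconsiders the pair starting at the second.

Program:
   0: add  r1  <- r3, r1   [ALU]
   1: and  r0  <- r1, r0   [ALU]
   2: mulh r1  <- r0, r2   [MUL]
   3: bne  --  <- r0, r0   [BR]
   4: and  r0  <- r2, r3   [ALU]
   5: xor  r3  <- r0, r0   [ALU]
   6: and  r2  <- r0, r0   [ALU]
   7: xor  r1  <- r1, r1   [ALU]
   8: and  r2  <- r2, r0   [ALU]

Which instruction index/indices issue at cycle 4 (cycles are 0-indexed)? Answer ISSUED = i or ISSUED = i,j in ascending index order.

ISSUED = 5,6

  cy0 -> i0 (add.ALU) RAW r1
  cy1 -> i1 (and.ALU) RAW r0
  cy2 -> i2 (mulh.MUL) no-port MUL/BR
  cy3 -> i3&i4 (bne.BR+and.ALU) pair
  cy4 -> i5&i6 (xor.ALU+and.ALU) pair
  cy5 -> i7&i8 (xor.ALU+and.ALU) pair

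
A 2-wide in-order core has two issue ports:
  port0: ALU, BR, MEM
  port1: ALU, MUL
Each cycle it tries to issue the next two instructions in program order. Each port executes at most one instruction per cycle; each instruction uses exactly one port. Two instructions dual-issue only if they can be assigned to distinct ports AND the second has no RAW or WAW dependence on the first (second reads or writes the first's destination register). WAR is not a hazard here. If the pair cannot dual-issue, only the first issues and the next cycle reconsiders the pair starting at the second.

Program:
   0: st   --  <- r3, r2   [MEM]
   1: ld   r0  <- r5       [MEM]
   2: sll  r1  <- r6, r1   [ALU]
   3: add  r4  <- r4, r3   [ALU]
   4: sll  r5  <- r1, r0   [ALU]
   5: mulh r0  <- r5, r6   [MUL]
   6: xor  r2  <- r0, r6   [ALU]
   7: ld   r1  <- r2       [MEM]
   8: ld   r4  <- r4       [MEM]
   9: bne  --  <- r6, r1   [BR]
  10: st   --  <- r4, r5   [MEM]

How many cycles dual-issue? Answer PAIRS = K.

PAIRS = 2

t=0 i0:st ; no-port MEM/MEM
t=1 i1/i2:ld;sll ; dual
t=2 i3/i4:add;sll ; dual
t=3 i5:mulh ; RAW r0
t=4 i6:xor ; RAW r2
t=5 i7:ld ; no-port MEM/MEM
t=6 i8:ld ; no-port MEM/BR
t=7 i9:bne ; no-port BR/MEM
t=8 i10:st ; tail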